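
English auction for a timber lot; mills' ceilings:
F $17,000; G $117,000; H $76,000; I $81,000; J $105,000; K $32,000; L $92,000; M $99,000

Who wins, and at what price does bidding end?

Rule: the price rises until one bidder remains; the winner pays the price at which the last rival dropped out.
Limits in order: 117,000 (G) > 105,000 (J) > 99,000 (M) > 92,000 (L) > 81,000 (I) > 76,000 (H) > …
J is the last rival to drop out, at $105,000; G remains and wins at that price.

G wins at $105,000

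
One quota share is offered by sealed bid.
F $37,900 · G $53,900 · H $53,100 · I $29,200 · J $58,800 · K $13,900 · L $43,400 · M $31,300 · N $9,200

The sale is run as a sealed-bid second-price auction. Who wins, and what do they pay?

J pays $53,900

Rule: the highest bidder wins and pays the second-highest bid.
Bids in order: 58,800 (J) > 53,900 (G) > 53,100 (H) > 43,400 (L) > 37,900 (F) > 31,300 (M) > …
Second-price: J pays G's bid of $53,900.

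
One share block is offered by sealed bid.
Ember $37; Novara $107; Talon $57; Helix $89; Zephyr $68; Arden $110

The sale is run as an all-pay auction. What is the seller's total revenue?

Total revenue: $468

Bids ranked: 110 (Arden) > 107 (Novara) > 89 (Helix) > 68 (Zephyr) > 57 (Talon) > 37 (Ember)
Every bidder forfeits their bid regardless of winning.
Revenue = 37 + 107 + 57 + 89 + 68 + 110 = $468.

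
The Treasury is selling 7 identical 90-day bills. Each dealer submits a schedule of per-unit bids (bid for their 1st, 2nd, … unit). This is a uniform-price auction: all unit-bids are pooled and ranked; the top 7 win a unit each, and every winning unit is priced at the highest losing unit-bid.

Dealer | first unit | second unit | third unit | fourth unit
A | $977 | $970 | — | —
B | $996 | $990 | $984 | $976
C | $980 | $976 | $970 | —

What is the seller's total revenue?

All unit-bids, highest first — top 7: 996 (B-1), 990 (B-2), 984 (B-3), 980 (C-1), 977 (A-1), 976 (B-4), 976 (C-2)
First bid not allocated: $970.
Allocation: A 1, B 4, C 2. Every unit priced at $970.
Revenue = 7 × 970 = $6,790.

Total revenue: $6,790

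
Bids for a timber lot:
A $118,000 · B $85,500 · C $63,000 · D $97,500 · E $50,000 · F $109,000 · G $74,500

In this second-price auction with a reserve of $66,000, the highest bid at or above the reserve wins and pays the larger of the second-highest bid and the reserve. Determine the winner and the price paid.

Second-price auction with a reserve of $66,000: the highest bid at or above the reserve wins and pays the larger of the second-highest bid and the reserve.
Bids ranked: 118,000 (A) > 109,000 (F) > 97,500 (D) > 85,500 (B) > 74,500 (G) > 63,000 (C) > …
Highest eligible bid: A at $118,000.
Second-highest bid $109,000 exceeds the reserve $66,000 → payment $109,000.

A pays $109,000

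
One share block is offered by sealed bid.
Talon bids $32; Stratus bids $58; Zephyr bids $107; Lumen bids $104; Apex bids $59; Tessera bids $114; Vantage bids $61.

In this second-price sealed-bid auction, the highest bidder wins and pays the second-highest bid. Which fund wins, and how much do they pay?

Second-price sealed-bid auction: the highest bidder wins and pays the second-highest bid.
Bids ranked: 114 (Tessera) > 107 (Zephyr) > 104 (Lumen) > 61 (Vantage) > 59 (Apex) > 58 (Stratus) > …
Tessera is highest; pays the second-highest bid, $107.

Tessera pays $107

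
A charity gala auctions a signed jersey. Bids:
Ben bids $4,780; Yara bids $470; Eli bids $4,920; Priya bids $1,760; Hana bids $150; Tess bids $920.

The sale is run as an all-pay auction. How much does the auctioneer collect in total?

Bids in order: 4,920 (Eli) > 4,780 (Ben) > 1,760 (Priya) > 920 (Tess) > 470 (Yara) > 150 (Hana)
Eli wins with the top bid; all bids are sunk regardless.
Every bidder forfeits their bid regardless of winning.
Revenue = 4,780 + 470 + 4,920 + 1,760 + 150 + 920 = $13,000.

Total revenue: $13,000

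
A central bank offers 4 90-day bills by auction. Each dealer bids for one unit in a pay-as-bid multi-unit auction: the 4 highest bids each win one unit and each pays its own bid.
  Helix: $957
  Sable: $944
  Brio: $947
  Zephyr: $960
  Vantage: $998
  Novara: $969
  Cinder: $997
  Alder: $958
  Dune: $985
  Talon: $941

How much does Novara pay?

Sorting: 998 (Vantage), 997 (Cinder), 985 (Dune), 969 (Novara), 960 (Zephyr), 958 (Alder), …
The 4 highest are Vantage, Cinder, Dune, Novara.
Novara wins → own bid $969.

Novara pays $969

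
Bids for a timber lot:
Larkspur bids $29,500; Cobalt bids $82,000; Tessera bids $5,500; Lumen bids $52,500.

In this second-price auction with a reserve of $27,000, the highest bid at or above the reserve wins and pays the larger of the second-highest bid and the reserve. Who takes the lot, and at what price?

Sorting bids: 82,000 (Cobalt) > 52,500 (Lumen) > 29,500 (Larkspur) > 5,500 (Tessera)
Highest eligible bid: Cobalt at $82,000.
max(second-highest $52,500, reserve $27,000) = $52,500; the reserve does not bind.

Cobalt pays $52,500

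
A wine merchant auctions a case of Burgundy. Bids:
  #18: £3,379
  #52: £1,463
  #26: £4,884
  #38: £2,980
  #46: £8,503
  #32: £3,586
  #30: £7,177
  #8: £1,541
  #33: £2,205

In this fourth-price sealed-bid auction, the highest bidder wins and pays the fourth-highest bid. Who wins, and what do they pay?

Rule: the highest bidder wins and pays the fourth-highest bid.
Sorting bids: 8,503 (#46) > 7,177 (#30) > 4,884 (#26) > 3,586 (#32) > 3,379 (#18) > 2,980 (#38) > …
#46 wins; payment is bid #4 in the ranking = £3,586.

#46 pays £3,586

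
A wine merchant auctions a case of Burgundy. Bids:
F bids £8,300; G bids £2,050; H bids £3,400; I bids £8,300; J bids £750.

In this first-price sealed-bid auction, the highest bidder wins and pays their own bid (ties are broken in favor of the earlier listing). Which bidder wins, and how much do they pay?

F pays £8,300

Bids in order: 8,300 (F) > 8,300 (I) > 3,400 (H) > 2,050 (G) > 750 (J)
Tie at £8,300 → F wins by tie-break.
First-price: F pays what they bid, £8,300.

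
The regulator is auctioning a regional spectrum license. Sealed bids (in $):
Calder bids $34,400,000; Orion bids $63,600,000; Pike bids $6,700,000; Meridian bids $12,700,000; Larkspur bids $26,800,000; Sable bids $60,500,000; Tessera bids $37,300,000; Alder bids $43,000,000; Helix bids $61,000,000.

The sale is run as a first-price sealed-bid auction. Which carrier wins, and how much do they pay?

Orion pays $63,600,000

Sorting bids: 63,600,000 (Orion) > 61,000,000 (Helix) > 60,500,000 (Sable) > 43,000,000 (Alder) > 37,300,000 (Tessera) > 34,400,000 (Calder) > …
First-price: Orion pays what they bid, $63,600,000.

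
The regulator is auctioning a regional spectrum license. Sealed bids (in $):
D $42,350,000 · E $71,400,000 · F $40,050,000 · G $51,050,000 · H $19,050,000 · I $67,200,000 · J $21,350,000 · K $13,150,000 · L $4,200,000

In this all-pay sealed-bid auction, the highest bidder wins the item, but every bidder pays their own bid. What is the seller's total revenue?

Total revenue: $329,800,000

All-pay sealed-bid auction: the highest bidder wins the item, but every bidder pays their own bid.
Bids ranked: 71,400,000 (E) > 67,200,000 (I) > 51,050,000 (G) > 42,350,000 (D) > 40,050,000 (F) > 21,350,000 (J) > …
Every bidder forfeits their bid regardless of winning.
Revenue = 42,350,000 + 71,400,000 + 40,050,000 + 51,050,000 + 19,050,000 + 67,200,000 + 21,350,000 + 13,150,000 + 4,200,000 = $329,800,000.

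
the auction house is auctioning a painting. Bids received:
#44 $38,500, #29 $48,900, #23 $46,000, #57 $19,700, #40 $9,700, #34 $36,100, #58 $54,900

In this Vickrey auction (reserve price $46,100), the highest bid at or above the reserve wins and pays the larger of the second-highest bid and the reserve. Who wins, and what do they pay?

#58 pays $48,900

Bids ranked: 54,900 (#58) > 48,900 (#29) > 46,000 (#23) > 38,500 (#44) > 36,100 (#34) > 19,700 (#57) > …
#58 has the top bid at or above the reserve ($54,900).
Second-highest bid $48,900 exceeds the reserve $46,100 → payment $48,900.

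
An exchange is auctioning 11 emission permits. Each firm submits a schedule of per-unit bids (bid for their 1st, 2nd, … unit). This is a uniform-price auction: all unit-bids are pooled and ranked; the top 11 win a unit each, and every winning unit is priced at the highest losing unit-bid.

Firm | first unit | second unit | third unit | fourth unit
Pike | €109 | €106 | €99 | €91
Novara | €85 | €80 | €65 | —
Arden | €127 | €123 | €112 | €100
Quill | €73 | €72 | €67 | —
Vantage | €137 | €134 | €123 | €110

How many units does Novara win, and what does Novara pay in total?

Novara: 0 units, pays €0

Pooled unit-bids ranked (top 11): 137 (Vantage-1), 134 (Vantage-2), 127 (Arden-1), 123 (Arden-2), 123 (Vantage-3), 112 (Arden-3), 110 (Vantage-4), 109 (Pike-1), 106 (Pike-2), 100 (Arden-4), 99 (Pike-3)
The (k+1)-th unit-bid is €91.
Novara wins 0 unit(s) at €91 each.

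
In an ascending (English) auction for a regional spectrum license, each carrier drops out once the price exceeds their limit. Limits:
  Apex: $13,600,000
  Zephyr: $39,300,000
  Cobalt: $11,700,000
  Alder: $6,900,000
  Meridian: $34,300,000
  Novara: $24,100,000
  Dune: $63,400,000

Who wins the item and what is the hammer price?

Dune wins at $39,300,000

Limits ranked: 63,400,000 (Dune) > 39,300,000 (Zephyr) > 34,300,000 (Meridian) > 24,100,000 (Novara) > 13,600,000 (Apex) > 11,700,000 (Cobalt) > …
Bidding ends when Zephyr exits at $39,300,000; Dune takes it.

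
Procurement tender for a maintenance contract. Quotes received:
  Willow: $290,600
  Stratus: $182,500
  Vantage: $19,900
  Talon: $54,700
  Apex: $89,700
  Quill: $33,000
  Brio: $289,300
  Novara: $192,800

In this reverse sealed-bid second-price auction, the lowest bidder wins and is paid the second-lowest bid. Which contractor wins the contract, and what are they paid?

Rule: the lowest bidder wins and is paid the second-lowest bid.
Sorting bids: 19,900 (Vantage) < 33,000 (Quill) < 54,700 (Talon) < 89,700 (Apex) < 182,500 (Stratus) < 192,800 (Novara) < …
Second-price: Vantage is paid Quill's bid of $33,000.

Vantage is paid $33,000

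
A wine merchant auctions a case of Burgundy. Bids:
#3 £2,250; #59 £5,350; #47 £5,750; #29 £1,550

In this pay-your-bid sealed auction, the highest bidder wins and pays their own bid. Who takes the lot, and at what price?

#47 pays £5,750

Sorting bids: 5,750 (#47) > 5,350 (#59) > 2,250 (#3) > 1,550 (#29)
First-price: #47 pays what they bid, £5,750.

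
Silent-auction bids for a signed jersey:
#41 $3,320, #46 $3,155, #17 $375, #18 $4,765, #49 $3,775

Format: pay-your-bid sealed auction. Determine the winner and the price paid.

#18 pays $4,765

Bids in order: 4,765 (#18) > 3,775 (#49) > 3,320 (#41) > 3,155 (#46) > 375 (#17)
#18 has the highest bid and pays exactly that: $4,765.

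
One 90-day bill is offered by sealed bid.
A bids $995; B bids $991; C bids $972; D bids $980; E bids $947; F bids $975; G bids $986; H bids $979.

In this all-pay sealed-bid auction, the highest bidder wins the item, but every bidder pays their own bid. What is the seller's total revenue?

Total revenue: $7,825

All-pay sealed-bid auction: the highest bidder wins the item, but every bidder pays their own bid.
Sorting bids: 995 (A) > 991 (B) > 986 (G) > 980 (D) > 979 (H) > 975 (F) > …
A wins with the top bid; all bids are sunk regardless.
Every bidder forfeits their bid regardless of winning.
Revenue = 995 + 991 + 972 + 980 + 947 + 975 + 986 + 979 = $7,825.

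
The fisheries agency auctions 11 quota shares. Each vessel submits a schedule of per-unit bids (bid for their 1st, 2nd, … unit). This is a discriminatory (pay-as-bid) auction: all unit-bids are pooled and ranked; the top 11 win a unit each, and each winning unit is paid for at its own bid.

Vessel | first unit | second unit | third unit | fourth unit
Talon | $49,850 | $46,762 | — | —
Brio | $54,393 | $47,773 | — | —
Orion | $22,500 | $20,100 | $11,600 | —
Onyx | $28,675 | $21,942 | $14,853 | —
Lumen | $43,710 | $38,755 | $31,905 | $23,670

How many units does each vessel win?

Brio 2, Lumen 4, Onyx 2, Orion 1, Talon 2

All unit-bids, highest first — top 11: 54,393 (Brio-1), 49,850 (Talon-1), 47,773 (Brio-2), 46,762 (Talon-2), 43,710 (Lumen-1), 38,755 (Lumen-2), 31,905 (Lumen-3), 28,675 (Onyx-1), 23,670 (Lumen-4), 22,500 (Orion-1), 21,942 (Onyx-2)
Next rejected bid: $20,100 (not a price — pay-as-bid).
Allocation: Brio 2, Lumen 4, Onyx 2, Orion 1, Talon 2.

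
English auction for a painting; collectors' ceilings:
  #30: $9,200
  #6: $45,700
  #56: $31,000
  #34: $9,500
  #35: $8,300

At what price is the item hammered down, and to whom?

Limits ranked: 45,700 (#6) > 31,000 (#56) > 9,500 (#34) > 9,200 (#30) > 8,300 (#35)
Bidding ends when #56 exits at $31,000; #6 takes it.

#6 wins at $31,000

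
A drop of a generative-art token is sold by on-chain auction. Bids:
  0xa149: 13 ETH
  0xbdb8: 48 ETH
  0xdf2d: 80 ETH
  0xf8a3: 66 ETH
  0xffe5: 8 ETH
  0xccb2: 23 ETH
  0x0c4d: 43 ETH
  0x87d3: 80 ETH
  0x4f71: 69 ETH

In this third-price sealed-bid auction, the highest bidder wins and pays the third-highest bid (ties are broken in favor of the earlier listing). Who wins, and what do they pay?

0xdf2d pays 69 ETH

Sorting bids: 80 (0xdf2d) > 80 (0x87d3) > 69 (0x4f71) > 66 (0xf8a3) > 48 (0xbdb8) > 43 (0x0c4d) > …
Tie at 80 ETH → 0xdf2d wins by tie-break.
0xdf2d wins; payment is bid #3 in the ranking = 69 ETH.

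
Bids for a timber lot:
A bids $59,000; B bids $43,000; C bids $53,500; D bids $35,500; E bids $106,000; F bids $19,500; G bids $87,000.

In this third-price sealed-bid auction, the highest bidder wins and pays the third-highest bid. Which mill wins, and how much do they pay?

E pays $59,000

Bids ranked: 106,000 (E) > 87,000 (G) > 59,000 (A) > 53,500 (C) > 43,000 (B) > 35,500 (D) > …
E wins; payment is bid #3 in the ranking = $59,000.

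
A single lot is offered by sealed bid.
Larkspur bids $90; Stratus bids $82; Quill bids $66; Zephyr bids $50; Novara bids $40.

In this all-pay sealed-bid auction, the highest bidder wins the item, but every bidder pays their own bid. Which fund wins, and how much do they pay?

Larkspur pays $90

Sorting bids: 90 (Larkspur) > 82 (Stratus) > 66 (Quill) > 50 (Zephyr) > 40 (Novara)
Larkspur is highest and takes the item; every bidder forfeits their bid.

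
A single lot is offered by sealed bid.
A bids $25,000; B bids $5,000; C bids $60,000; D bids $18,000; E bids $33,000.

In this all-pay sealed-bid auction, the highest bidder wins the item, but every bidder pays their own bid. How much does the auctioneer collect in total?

Sorting bids: 60,000 (C) > 33,000 (E) > 25,000 (A) > 18,000 (D) > 5,000 (B)
Every bidder forfeits their bid regardless of winning.
Revenue = 25,000 + 5,000 + 60,000 + 18,000 + 33,000 = $141,000.

Total revenue: $141,000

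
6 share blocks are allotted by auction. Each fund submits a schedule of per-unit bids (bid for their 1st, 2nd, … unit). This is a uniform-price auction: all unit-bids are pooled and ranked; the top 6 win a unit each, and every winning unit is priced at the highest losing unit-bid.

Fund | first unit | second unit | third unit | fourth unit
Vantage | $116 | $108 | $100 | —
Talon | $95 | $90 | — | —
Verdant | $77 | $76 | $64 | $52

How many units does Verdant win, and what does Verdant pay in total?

Merging the schedules and taking the best 6: 116 (Vantage-1), 108 (Vantage-2), 100 (Vantage-3), 95 (Talon-1), 90 (Talon-2), 77 (Verdant-1)
Highest rejected unit-bid = $76.
Verdant wins 1 unit(s) at $76 each.

Verdant: 1 unit, pays $76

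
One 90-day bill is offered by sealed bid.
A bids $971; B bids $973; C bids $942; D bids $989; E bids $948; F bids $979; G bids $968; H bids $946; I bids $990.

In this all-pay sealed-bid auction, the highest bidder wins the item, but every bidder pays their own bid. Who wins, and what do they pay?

I pays $990

Rule: the highest bidder wins the item, but every bidder pays their own bid.
Bids ranked: 990 (I) > 989 (D) > 979 (F) > 973 (B) > 971 (A) > 968 (G) > …
I is highest and takes the item; every bidder forfeits their bid.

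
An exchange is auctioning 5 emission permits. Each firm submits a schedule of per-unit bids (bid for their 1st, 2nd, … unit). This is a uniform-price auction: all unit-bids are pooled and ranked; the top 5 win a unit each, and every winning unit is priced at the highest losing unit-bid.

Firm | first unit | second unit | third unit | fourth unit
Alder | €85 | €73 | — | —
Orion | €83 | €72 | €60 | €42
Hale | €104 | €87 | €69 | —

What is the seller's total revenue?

Total revenue: €360

Merging the schedules and taking the best 5: 104 (Hale-1), 87 (Hale-2), 85 (Alder-1), 83 (Orion-1), 73 (Alder-2)
Highest rejected unit-bid = €72.
Allocation: Alder 2, Hale 2, Orion 1. Every unit priced at €72.
Revenue = 5 × 72 = €360.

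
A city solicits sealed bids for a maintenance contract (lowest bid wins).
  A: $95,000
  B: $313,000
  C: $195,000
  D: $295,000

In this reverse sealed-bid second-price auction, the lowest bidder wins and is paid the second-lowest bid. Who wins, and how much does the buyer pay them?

A is paid $195,000

Bids ranked: 95,000 (A) < 195,000 (C) < 295,000 (D) < 313,000 (B)
Second-price: A is paid C's bid of $195,000.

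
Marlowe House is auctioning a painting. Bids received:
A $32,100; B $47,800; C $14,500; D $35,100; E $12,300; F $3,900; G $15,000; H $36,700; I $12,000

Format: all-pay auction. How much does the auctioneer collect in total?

Bids in order: 47,800 (B) > 36,700 (H) > 35,100 (D) > 32,100 (A) > 15,000 (G) > 14,500 (C) > …
B wins with the top bid; all bids are sunk regardless.
Every bidder forfeits their bid regardless of winning.
Revenue = 32,100 + 47,800 + 14,500 + 35,100 + 12,300 + 3,900 + 15,000 + 36,700 + 12,000 = $209,400.

Total revenue: $209,400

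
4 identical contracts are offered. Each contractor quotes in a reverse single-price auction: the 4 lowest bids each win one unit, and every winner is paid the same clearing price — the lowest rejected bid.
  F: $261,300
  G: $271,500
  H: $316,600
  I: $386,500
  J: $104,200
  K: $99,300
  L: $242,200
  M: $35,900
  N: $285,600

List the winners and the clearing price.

Sorting: 35,900 (M), 99,300 (K), 104,200 (J), 242,200 (L), 261,300 (F), 271,500 (G), …
The 4 lowest are M, K, J, L.
Lowest unsuccessful bid: $261,300 → clearing price.

M, K, J, L; each is paid $261,300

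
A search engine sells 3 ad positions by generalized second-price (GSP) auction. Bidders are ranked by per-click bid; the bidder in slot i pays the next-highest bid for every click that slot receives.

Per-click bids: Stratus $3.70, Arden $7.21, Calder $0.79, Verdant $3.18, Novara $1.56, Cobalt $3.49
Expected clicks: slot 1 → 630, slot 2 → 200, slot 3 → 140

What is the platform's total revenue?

Total revenue: $3474.20

Ranked by bid: $7.21 (Arden) > $3.70 (Stratus) > $3.49 (Cobalt) > $3.18 (Verdant) > …
Slot 1: Arden pays $3.70 × 630 = $2331.00
Slot 2: Stratus pays $3.49 × 200 = $698.00
Slot 3: Cobalt pays $3.18 × 140 = $445.20
Total = $3474.20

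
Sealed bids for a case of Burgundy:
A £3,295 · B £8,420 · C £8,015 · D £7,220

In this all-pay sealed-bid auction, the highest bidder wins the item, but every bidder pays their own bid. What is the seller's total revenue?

Total revenue: £26,950

Bids ranked: 8,420 (B) > 8,015 (C) > 7,220 (D) > 3,295 (A)
Every bidder forfeits their bid regardless of winning.
Revenue = 3,295 + 8,420 + 8,015 + 7,220 = £26,950.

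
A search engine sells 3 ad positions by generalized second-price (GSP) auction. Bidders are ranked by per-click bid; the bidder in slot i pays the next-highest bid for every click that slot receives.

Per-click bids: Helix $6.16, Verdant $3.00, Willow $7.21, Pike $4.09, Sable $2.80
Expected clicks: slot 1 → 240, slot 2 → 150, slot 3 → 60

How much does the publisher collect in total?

Per-click bids in order: $7.21 (Willow) > $6.16 (Helix) > $4.09 (Pike) > $3.00 (Verdant) > …
Slot 1: Willow pays $6.16 × 240 = $1478.40
Slot 2: Helix pays $4.09 × 150 = $613.50
Slot 3: Pike pays $3.00 × 60 = $180.00
Total = $2271.90

Total revenue: $2271.90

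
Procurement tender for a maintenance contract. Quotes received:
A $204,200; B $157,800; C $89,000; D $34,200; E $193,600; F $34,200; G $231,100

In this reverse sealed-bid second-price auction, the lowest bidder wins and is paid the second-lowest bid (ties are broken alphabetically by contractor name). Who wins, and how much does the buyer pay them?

Rule: the lowest bidder wins and is paid the second-lowest bid.
Sorting bids: 34,200 (D) < 34,200 (F) < 89,000 (C) < 157,800 (B) < 193,600 (E) < 204,200 (A) < …
D and F tie at $34,200; tie-break gives it to D.
D is lowest; is paid the second-lowest bid, $34,200.

D is paid $34,200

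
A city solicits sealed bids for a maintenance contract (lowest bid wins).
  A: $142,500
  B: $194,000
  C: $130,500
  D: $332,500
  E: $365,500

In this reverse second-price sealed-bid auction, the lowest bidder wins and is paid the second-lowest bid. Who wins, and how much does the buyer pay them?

Rule: the lowest bidder wins and is paid the second-lowest bid.
Bids ranked: 130,500 (C) < 142,500 (A) < 194,000 (B) < 332,500 (D) < 365,500 (E)
C wins with the lowest bid; price is set by the runner-up at $142,500.

C is paid $142,500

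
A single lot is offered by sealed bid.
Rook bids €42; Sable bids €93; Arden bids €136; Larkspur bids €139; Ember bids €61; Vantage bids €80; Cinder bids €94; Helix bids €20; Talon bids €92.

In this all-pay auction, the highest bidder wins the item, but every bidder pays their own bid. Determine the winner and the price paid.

Larkspur pays €139

Rule: the highest bidder wins the item, but every bidder pays their own bid.
Bids ranked: 139 (Larkspur) > 136 (Arden) > 94 (Cinder) > 93 (Sable) > 92 (Talon) > 80 (Vantage) > …
Larkspur is highest and takes the item; every bidder forfeits their bid.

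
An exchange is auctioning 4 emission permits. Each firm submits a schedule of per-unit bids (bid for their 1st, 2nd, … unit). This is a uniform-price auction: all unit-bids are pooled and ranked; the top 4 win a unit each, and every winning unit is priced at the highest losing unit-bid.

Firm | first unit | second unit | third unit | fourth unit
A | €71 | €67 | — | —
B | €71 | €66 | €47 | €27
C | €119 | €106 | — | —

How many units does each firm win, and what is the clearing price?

All unit-bids, highest first — top 4: 119 (C-1), 106 (C-2), 71 (A-1), 71 (B-1)
The (k+1)-th unit-bid is €67.
Allocation: A 1, B 1, C 2.

A 1, B 1, C 2; clearing price €67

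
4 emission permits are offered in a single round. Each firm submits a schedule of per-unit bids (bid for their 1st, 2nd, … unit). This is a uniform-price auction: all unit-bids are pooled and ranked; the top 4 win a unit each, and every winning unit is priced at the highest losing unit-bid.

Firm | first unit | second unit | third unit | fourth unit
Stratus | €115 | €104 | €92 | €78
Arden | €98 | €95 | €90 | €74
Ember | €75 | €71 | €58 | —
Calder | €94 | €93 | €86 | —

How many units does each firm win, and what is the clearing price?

Arden 2, Stratus 2; clearing price €94

Merging the schedules and taking the best 4: 115 (Stratus-1), 104 (Stratus-2), 98 (Arden-1), 95 (Arden-2)
Highest rejected unit-bid = €94.
Allocation: Arden 2, Stratus 2.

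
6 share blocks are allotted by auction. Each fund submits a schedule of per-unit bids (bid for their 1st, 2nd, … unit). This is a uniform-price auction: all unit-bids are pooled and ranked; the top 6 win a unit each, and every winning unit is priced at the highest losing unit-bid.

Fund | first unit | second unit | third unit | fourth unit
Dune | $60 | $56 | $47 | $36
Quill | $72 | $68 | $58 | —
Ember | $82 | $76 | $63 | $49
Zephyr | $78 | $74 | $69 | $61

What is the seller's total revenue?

All unit-bids, highest first — top 6: 82 (Ember-1), 78 (Zephyr-1), 76 (Ember-2), 74 (Zephyr-2), 72 (Quill-1), 69 (Zephyr-3)
First bid not allocated: $68.
Allocation: Ember 2, Quill 1, Zephyr 3. Every unit priced at $68.
Revenue = 6 × 68 = $408.

Total revenue: $408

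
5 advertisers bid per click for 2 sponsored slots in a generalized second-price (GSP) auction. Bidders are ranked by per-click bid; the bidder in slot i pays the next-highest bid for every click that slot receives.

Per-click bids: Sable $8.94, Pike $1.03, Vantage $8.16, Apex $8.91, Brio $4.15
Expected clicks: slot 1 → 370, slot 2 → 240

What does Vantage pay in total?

Sorting advertisers: $8.94 (Sable) > $8.91 (Apex) > $8.16 (Vantage) > …
Vantage ranks below slot 2 → no slot, pays nothing.

Vantage pays $0.00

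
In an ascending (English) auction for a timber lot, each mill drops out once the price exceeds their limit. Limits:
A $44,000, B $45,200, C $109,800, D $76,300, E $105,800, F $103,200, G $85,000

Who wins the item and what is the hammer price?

Sorting limits: 109,800 (C) > 105,800 (E) > 103,200 (F) > 85,000 (G) > 76,300 (D) > 45,200 (B) > …
Once the price passes $105,800, only C is left; the hammer falls at E's limit of $105,800.

C wins at $105,800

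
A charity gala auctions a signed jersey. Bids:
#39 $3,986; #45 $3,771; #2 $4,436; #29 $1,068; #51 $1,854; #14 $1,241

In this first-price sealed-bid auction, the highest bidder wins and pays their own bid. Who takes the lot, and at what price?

Sorting bids: 4,436 (#2) > 3,986 (#39) > 3,771 (#45) > 1,854 (#51) > 1,241 (#14) > 1,068 (#29)
#2 has the highest bid and pays exactly that: $4,436.

#2 pays $4,436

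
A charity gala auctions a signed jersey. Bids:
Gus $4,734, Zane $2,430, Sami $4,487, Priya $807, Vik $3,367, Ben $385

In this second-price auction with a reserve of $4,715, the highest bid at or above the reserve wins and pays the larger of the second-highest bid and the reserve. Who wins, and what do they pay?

Rule: the highest bid at or above the reserve wins and pays the larger of the second-highest bid and the reserve.
Sorting bids: 4,734 (Gus) > 4,487 (Sami) > 3,367 (Vik) > 2,430 (Zane) > 807 (Priya) > 385 (Ben)
Highest eligible bid: Gus at $4,734.
Second-highest bid $4,487 is below the reserve $4,715, so the reserve binds → payment $4,715.

Gus pays $4,715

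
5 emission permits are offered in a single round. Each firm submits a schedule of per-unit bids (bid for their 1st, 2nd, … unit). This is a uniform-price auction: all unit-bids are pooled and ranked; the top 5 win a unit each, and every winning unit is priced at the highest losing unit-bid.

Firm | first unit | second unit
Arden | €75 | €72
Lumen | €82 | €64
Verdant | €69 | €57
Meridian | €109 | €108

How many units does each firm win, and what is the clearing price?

All unit-bids, highest first — top 5: 109 (Meridian-1), 108 (Meridian-2), 82 (Lumen-1), 75 (Arden-1), 72 (Arden-2)
First bid not allocated: €69.
Allocation: Arden 2, Lumen 1, Meridian 2.

Arden 2, Lumen 1, Meridian 2; clearing price €69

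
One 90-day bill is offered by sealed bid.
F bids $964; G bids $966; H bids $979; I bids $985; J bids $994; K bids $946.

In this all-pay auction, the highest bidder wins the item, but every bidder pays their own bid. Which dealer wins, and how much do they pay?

J pays $994

Bids in order: 994 (J) > 985 (I) > 979 (H) > 966 (G) > 964 (F) > 946 (K)
J wins with the top bid; all bids are sunk regardless.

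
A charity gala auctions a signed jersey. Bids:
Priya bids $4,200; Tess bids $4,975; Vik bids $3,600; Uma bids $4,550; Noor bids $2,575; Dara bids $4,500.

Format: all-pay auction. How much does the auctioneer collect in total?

Total revenue: $24,400

Bids in order: 4,975 (Tess) > 4,550 (Uma) > 4,500 (Dara) > 4,200 (Priya) > 3,600 (Vik) > 2,575 (Noor)
Every bidder forfeits their bid regardless of winning.
Revenue = 4,200 + 4,975 + 3,600 + 4,550 + 2,575 + 4,500 = $24,400.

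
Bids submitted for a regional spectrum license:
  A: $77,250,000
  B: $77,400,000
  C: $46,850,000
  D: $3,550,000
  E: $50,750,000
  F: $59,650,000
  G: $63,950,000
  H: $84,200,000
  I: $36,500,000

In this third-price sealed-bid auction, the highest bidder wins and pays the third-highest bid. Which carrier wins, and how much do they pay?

H pays $77,250,000

Third-price sealed-bid auction: the highest bidder wins and pays the third-highest bid.
Bids ranked: 84,200,000 (H) > 77,400,000 (B) > 77,250,000 (A) > 63,950,000 (G) > 59,650,000 (F) > 50,750,000 (E) > …
H wins; payment is bid #3 in the ranking = $77,250,000.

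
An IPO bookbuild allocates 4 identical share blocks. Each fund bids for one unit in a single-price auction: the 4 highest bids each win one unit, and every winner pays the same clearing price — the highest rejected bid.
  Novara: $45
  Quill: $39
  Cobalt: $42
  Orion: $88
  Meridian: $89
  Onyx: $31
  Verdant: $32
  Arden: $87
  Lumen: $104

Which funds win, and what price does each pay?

Ordering the bids: 104 (Lumen), 89 (Meridian), 88 (Orion), 87 (Arden), 45 (Novara), 42 (Cobalt), …
Winners (4 units): Lumen, Meridian, Orion, Arden.
Highest unsuccessful bid: $45 → clearing price.

Lumen, Meridian, Orion, Arden; each pays $45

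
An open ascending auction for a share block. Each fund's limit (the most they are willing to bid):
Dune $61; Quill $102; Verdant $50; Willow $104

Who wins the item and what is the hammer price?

Limits ranked: 104 (Willow) > 102 (Quill) > 61 (Dune) > 50 (Verdant)
Bidding ends when Quill exits at $102; Willow takes it.

Willow wins at $102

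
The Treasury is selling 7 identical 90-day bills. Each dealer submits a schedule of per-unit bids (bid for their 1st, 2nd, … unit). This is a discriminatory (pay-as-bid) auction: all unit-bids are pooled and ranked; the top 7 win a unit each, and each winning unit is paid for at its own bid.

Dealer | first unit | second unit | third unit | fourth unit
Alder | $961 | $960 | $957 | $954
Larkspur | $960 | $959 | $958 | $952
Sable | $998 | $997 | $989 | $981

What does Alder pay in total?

Alder pays $1,921

Pooled unit-bids ranked (top 7): 998 (Sable-1), 997 (Sable-2), 989 (Sable-3), 981 (Sable-4), 961 (Alder-1), 960 (Alder-2), 960 (Larkspur-1)
Next rejected bid: $959 (not a price — pay-as-bid).
Alder's winning unit-bids: 961 + 960 = $1,921.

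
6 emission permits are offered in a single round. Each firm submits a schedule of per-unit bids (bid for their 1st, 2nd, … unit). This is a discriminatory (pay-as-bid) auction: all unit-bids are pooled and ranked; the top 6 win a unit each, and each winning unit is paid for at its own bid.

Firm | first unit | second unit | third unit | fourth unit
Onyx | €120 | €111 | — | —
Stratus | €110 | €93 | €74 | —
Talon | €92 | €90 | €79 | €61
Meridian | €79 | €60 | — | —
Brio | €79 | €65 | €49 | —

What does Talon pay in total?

All unit-bids, highest first — top 6: 120 (Onyx-1), 111 (Onyx-2), 110 (Stratus-1), 93 (Stratus-2), 92 (Talon-1), 90 (Talon-2)
Next rejected bid: €79 (not a price — pay-as-bid).
Talon's winning unit-bids: 92 + 90 = €182.

Talon pays €182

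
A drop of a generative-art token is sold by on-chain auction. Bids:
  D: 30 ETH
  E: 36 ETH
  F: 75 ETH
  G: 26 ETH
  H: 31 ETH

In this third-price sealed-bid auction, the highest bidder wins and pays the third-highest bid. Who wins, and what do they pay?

F pays 31 ETH

Bids in order: 75 (F) > 36 (E) > 31 (H) > 30 (D) > 26 (G)
F wins; payment is bid #3 in the ranking = 31 ETH.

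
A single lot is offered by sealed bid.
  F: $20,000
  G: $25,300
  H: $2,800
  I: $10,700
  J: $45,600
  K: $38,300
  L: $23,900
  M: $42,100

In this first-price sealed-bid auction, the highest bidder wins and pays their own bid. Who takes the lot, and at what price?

Sorting bids: 45,600 (J) > 42,100 (M) > 38,300 (K) > 25,300 (G) > 23,900 (L) > 20,000 (F) > …
J has the highest bid and pays exactly that: $45,600.

J pays $45,600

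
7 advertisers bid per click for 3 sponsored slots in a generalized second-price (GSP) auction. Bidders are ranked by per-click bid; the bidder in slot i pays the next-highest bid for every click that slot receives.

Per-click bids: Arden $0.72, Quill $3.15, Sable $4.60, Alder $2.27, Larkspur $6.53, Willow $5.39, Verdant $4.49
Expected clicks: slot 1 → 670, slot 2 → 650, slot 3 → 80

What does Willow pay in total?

Willow pays $2990.00

Sorting advertisers: $6.53 (Larkspur) > $5.39 (Willow) > $4.60 (Sable) > $4.49 (Verdant) > …
Willow holds slot 2 → pays next bid $4.60 × 650 clicks = $2990.00.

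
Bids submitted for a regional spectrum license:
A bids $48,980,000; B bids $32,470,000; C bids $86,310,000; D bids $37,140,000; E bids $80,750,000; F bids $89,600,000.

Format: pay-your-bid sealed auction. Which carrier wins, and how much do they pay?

Sorting bids: 89,600,000 (F) > 86,310,000 (C) > 80,750,000 (E) > 48,980,000 (A) > 37,140,000 (D) > 32,470,000 (B)
F has the highest bid and pays exactly that: $89,600,000.

F pays $89,600,000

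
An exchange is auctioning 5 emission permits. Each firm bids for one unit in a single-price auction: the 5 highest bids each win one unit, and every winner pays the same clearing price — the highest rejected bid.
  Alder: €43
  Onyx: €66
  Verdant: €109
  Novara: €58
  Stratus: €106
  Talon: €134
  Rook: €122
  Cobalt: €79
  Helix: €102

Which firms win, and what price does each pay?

Ordering the bids: 134 (Talon), 122 (Rook), 109 (Verdant), 106 (Stratus), 102 (Helix), 79 (Cobalt), 66 (Onyx), …
Top 5: Talon, Rook, Verdant, Stratus, Helix.
First losing bid is Cobalt's €79, which sets the uniform price.

Talon, Rook, Verdant, Stratus, Helix; each pays €79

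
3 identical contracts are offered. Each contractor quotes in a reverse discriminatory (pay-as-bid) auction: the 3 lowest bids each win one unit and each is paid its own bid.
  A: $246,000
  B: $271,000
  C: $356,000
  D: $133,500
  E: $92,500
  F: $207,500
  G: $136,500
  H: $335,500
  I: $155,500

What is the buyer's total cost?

Total cost: $362,500

Sorting: 92,500 (E), 133,500 (D), 136,500 (G), 155,500 (I), 207,500 (F), …
Lowest 3: E, D, G.
Total cost = 92,500 + 133,500 + 136,500 = $362,500.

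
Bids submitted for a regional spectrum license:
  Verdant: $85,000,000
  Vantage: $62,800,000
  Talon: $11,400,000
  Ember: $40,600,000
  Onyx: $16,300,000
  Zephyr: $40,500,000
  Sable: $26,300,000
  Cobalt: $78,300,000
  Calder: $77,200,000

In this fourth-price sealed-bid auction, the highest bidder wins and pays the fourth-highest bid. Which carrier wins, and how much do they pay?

Verdant pays $62,800,000

Bids ranked: 85,000,000 (Verdant) > 78,300,000 (Cobalt) > 77,200,000 (Calder) > 62,800,000 (Vantage) > 40,600,000 (Ember) > 40,500,000 (Zephyr) > …
Verdant is highest; pays the fourth-highest bid, $62,800,000.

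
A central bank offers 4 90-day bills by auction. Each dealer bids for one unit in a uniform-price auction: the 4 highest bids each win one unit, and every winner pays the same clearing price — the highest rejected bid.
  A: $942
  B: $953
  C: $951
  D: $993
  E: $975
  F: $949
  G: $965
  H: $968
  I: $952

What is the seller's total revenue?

Total revenue: $3,812

Sorting: 993 (D), 975 (E), 968 (H), 965 (G), 953 (B), 952 (I), …
The 4 highest are D, E, H, G.
First losing bid is B's $953, which sets the uniform price.
Total revenue = 4 × $953 = $3,812.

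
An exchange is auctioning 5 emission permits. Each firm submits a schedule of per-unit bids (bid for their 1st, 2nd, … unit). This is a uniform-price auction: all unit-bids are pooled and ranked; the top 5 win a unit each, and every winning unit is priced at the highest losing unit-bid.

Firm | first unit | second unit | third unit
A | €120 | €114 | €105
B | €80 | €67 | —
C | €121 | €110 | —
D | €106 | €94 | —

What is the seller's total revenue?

Total revenue: €525

Pooled unit-bids ranked (top 5): 121 (C-1), 120 (A-1), 114 (A-2), 110 (C-2), 106 (D-1)
Highest rejected unit-bid = €105.
Allocation: A 2, C 2, D 1. Every unit priced at €105.
Revenue = 5 × 105 = €525.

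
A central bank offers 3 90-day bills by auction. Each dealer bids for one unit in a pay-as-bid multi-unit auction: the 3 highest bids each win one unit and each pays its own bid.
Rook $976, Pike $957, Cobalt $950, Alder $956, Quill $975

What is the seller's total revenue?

Total revenue: $2,908

Bids ranked high→low: 976 (Rook), 975 (Quill), 957 (Pike), 956 (Alder), 950 (Cobalt)
The 3 highest are Rook, Quill, Pike.
Total revenue = 976 + 975 + 957 = $2,908.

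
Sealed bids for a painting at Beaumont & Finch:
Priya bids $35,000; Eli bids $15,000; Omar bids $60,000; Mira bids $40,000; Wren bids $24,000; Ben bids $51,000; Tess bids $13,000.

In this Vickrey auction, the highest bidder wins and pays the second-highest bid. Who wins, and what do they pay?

Omar pays $51,000

Sorting bids: 60,000 (Omar) > 51,000 (Ben) > 40,000 (Mira) > 35,000 (Priya) > 24,000 (Wren) > 15,000 (Eli) > …
Second-price: Omar pays Ben's bid of $51,000.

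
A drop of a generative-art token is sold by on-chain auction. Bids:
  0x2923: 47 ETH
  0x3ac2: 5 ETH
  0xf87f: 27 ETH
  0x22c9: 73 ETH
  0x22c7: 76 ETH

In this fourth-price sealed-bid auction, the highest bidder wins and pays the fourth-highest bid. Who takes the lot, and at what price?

Rule: the highest bidder wins and pays the fourth-highest bid.
Sorting bids: 76 (0x22c7) > 73 (0x22c9) > 47 (0x2923) > 27 (0xf87f) > 5 (0x3ac2)
0x22c7 is highest; pays the fourth-highest bid, 27 ETH.

0x22c7 pays 27 ETH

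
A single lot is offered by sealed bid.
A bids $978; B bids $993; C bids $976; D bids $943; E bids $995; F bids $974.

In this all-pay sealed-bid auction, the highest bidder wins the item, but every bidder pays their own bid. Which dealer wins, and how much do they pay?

E pays $995

Rule: the highest bidder wins the item, but every bidder pays their own bid.
Bids in order: 995 (E) > 993 (B) > 978 (A) > 976 (C) > 974 (F) > 943 (D)
E wins with the top bid; all bids are sunk regardless.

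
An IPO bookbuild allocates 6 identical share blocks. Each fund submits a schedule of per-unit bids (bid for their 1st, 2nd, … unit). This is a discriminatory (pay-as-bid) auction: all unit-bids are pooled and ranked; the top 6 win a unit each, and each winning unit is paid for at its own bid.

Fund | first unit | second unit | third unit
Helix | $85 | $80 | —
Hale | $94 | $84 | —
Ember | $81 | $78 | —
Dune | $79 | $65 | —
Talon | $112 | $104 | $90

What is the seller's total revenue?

Pooled unit-bids ranked (top 6): 112 (Talon-1), 104 (Talon-2), 94 (Hale-1), 90 (Talon-3), 85 (Helix-1), 84 (Hale-2)
Next rejected bid: $81 (not a price — pay-as-bid).
Each winning unit pays its own bid.
Revenue = 112 + 104 + 94 + 90 + 85 + 84 = $569.

Total revenue: $569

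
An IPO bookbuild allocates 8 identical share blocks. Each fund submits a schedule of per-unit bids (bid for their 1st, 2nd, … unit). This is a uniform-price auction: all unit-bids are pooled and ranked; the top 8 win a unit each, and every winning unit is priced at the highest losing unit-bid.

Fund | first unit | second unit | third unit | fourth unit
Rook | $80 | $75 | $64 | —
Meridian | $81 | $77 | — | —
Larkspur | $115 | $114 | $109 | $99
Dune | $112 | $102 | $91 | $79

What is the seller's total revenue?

Pooled unit-bids ranked (top 8): 115 (Larkspur-1), 114 (Larkspur-2), 112 (Dune-1), 109 (Larkspur-3), 102 (Dune-2), 99 (Larkspur-4), 91 (Dune-3), 81 (Meridian-1)
Highest rejected unit-bid = $80.
Allocation: Dune 3, Larkspur 4, Meridian 1. Every unit priced at $80.
Revenue = 8 × 80 = $640.

Total revenue: $640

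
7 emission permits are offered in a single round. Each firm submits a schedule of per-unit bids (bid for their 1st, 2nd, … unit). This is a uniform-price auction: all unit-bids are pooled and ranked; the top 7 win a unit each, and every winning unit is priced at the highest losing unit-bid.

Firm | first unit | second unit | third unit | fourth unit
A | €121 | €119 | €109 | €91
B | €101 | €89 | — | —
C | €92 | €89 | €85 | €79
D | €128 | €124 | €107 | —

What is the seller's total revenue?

Pooled unit-bids ranked (top 7): 128 (D-1), 124 (D-2), 121 (A-1), 119 (A-2), 109 (A-3), 107 (D-3), 101 (B-1)
The (k+1)-th unit-bid is €92.
Allocation: A 3, B 1, D 3. Every unit priced at €92.
Revenue = 7 × 92 = €644.

Total revenue: €644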